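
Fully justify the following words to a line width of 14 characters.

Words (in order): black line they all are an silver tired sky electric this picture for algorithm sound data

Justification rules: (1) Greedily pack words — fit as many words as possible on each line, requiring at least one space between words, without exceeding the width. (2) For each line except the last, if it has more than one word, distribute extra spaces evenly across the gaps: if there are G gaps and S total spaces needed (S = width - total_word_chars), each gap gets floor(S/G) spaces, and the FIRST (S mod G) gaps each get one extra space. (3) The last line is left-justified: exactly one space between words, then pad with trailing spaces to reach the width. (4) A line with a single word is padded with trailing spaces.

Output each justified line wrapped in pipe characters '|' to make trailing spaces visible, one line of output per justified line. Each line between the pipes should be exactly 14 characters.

Answer: |black     line|
|they  all  are|
|an      silver|
|tired      sky|
|electric  this|
|picture    for|
|algorithm     |
|sound data    |

Derivation:
Line 1: ['black', 'line'] (min_width=10, slack=4)
Line 2: ['they', 'all', 'are'] (min_width=12, slack=2)
Line 3: ['an', 'silver'] (min_width=9, slack=5)
Line 4: ['tired', 'sky'] (min_width=9, slack=5)
Line 5: ['electric', 'this'] (min_width=13, slack=1)
Line 6: ['picture', 'for'] (min_width=11, slack=3)
Line 7: ['algorithm'] (min_width=9, slack=5)
Line 8: ['sound', 'data'] (min_width=10, slack=4)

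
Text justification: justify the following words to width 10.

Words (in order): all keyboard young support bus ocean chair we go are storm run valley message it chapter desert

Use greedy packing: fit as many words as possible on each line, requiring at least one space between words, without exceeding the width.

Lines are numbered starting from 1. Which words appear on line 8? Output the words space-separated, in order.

Answer: storm run

Derivation:
Line 1: ['all'] (min_width=3, slack=7)
Line 2: ['keyboard'] (min_width=8, slack=2)
Line 3: ['young'] (min_width=5, slack=5)
Line 4: ['support'] (min_width=7, slack=3)
Line 5: ['bus', 'ocean'] (min_width=9, slack=1)
Line 6: ['chair', 'we'] (min_width=8, slack=2)
Line 7: ['go', 'are'] (min_width=6, slack=4)
Line 8: ['storm', 'run'] (min_width=9, slack=1)
Line 9: ['valley'] (min_width=6, slack=4)
Line 10: ['message', 'it'] (min_width=10, slack=0)
Line 11: ['chapter'] (min_width=7, slack=3)
Line 12: ['desert'] (min_width=6, slack=4)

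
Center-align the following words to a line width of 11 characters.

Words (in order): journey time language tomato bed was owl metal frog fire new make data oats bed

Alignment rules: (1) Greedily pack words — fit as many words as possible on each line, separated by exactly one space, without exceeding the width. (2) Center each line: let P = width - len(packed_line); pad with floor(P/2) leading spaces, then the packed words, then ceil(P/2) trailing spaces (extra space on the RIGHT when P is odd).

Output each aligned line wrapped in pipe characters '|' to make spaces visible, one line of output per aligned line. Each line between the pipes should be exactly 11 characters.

Answer: |  journey  |
|   time    |
| language  |
|tomato bed |
|  was owl  |
|metal frog |
| fire new  |
| make data |
| oats bed  |

Derivation:
Line 1: ['journey'] (min_width=7, slack=4)
Line 2: ['time'] (min_width=4, slack=7)
Line 3: ['language'] (min_width=8, slack=3)
Line 4: ['tomato', 'bed'] (min_width=10, slack=1)
Line 5: ['was', 'owl'] (min_width=7, slack=4)
Line 6: ['metal', 'frog'] (min_width=10, slack=1)
Line 7: ['fire', 'new'] (min_width=8, slack=3)
Line 8: ['make', 'data'] (min_width=9, slack=2)
Line 9: ['oats', 'bed'] (min_width=8, slack=3)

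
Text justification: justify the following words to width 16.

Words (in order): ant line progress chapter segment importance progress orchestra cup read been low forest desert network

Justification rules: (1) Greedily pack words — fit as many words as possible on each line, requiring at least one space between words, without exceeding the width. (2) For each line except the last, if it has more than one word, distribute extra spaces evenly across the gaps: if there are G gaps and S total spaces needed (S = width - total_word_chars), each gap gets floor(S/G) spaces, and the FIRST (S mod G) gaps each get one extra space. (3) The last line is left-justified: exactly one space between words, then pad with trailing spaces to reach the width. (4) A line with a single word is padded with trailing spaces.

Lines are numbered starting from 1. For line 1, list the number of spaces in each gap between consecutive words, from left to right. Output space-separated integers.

Line 1: ['ant', 'line'] (min_width=8, slack=8)
Line 2: ['progress', 'chapter'] (min_width=16, slack=0)
Line 3: ['segment'] (min_width=7, slack=9)
Line 4: ['importance'] (min_width=10, slack=6)
Line 5: ['progress'] (min_width=8, slack=8)
Line 6: ['orchestra', 'cup'] (min_width=13, slack=3)
Line 7: ['read', 'been', 'low'] (min_width=13, slack=3)
Line 8: ['forest', 'desert'] (min_width=13, slack=3)
Line 9: ['network'] (min_width=7, slack=9)

Answer: 9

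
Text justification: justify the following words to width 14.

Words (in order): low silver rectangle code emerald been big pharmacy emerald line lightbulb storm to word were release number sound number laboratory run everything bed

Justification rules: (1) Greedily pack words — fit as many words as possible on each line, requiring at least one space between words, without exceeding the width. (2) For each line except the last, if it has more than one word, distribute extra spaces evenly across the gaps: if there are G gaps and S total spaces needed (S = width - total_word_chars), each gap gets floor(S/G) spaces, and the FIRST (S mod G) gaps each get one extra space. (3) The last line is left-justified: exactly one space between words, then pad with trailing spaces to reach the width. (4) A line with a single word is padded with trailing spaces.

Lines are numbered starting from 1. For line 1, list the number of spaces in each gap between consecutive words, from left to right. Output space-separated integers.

Line 1: ['low', 'silver'] (min_width=10, slack=4)
Line 2: ['rectangle', 'code'] (min_width=14, slack=0)
Line 3: ['emerald', 'been'] (min_width=12, slack=2)
Line 4: ['big', 'pharmacy'] (min_width=12, slack=2)
Line 5: ['emerald', 'line'] (min_width=12, slack=2)
Line 6: ['lightbulb'] (min_width=9, slack=5)
Line 7: ['storm', 'to', 'word'] (min_width=13, slack=1)
Line 8: ['were', 'release'] (min_width=12, slack=2)
Line 9: ['number', 'sound'] (min_width=12, slack=2)
Line 10: ['number'] (min_width=6, slack=8)
Line 11: ['laboratory', 'run'] (min_width=14, slack=0)
Line 12: ['everything', 'bed'] (min_width=14, slack=0)

Answer: 5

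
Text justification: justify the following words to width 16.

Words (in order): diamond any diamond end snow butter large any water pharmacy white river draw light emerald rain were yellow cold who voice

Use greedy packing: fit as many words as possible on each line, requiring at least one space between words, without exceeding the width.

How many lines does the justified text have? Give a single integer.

Line 1: ['diamond', 'any'] (min_width=11, slack=5)
Line 2: ['diamond', 'end', 'snow'] (min_width=16, slack=0)
Line 3: ['butter', 'large', 'any'] (min_width=16, slack=0)
Line 4: ['water', 'pharmacy'] (min_width=14, slack=2)
Line 5: ['white', 'river', 'draw'] (min_width=16, slack=0)
Line 6: ['light', 'emerald'] (min_width=13, slack=3)
Line 7: ['rain', 'were', 'yellow'] (min_width=16, slack=0)
Line 8: ['cold', 'who', 'voice'] (min_width=14, slack=2)
Total lines: 8

Answer: 8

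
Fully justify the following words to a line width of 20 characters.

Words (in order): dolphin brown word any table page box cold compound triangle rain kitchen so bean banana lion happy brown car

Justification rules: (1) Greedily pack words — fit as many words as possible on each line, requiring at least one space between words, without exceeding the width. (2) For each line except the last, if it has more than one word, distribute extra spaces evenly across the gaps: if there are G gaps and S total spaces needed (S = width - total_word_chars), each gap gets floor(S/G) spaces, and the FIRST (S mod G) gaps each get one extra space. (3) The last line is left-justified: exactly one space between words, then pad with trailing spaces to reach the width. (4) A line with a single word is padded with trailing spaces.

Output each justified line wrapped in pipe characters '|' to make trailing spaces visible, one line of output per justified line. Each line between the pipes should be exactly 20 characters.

Line 1: ['dolphin', 'brown', 'word'] (min_width=18, slack=2)
Line 2: ['any', 'table', 'page', 'box'] (min_width=18, slack=2)
Line 3: ['cold', 'compound'] (min_width=13, slack=7)
Line 4: ['triangle', 'rain'] (min_width=13, slack=7)
Line 5: ['kitchen', 'so', 'bean'] (min_width=15, slack=5)
Line 6: ['banana', 'lion', 'happy'] (min_width=17, slack=3)
Line 7: ['brown', 'car'] (min_width=9, slack=11)

Answer: |dolphin  brown  word|
|any  table  page box|
|cold        compound|
|triangle        rain|
|kitchen    so   bean|
|banana   lion  happy|
|brown car           |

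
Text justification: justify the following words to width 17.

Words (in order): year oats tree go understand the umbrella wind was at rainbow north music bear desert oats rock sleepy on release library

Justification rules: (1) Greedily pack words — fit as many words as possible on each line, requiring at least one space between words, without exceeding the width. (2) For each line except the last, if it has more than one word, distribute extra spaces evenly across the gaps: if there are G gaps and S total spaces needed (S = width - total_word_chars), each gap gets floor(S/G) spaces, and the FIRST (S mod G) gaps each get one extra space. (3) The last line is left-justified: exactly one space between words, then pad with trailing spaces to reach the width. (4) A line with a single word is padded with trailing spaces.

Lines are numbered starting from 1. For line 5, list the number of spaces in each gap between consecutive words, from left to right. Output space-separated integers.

Answer: 1 1

Derivation:
Line 1: ['year', 'oats', 'tree', 'go'] (min_width=17, slack=0)
Line 2: ['understand', 'the'] (min_width=14, slack=3)
Line 3: ['umbrella', 'wind', 'was'] (min_width=17, slack=0)
Line 4: ['at', 'rainbow', 'north'] (min_width=16, slack=1)
Line 5: ['music', 'bear', 'desert'] (min_width=17, slack=0)
Line 6: ['oats', 'rock', 'sleepy'] (min_width=16, slack=1)
Line 7: ['on', 'release'] (min_width=10, slack=7)
Line 8: ['library'] (min_width=7, slack=10)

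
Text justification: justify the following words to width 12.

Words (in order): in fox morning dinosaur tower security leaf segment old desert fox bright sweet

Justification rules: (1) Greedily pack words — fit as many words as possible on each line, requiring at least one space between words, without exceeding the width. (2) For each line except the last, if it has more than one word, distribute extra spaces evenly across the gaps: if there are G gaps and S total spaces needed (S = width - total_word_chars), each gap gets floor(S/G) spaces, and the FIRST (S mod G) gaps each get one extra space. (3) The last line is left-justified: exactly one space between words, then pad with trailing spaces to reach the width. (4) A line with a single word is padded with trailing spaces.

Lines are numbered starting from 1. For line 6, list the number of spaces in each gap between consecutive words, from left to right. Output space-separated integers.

Line 1: ['in', 'fox'] (min_width=6, slack=6)
Line 2: ['morning'] (min_width=7, slack=5)
Line 3: ['dinosaur'] (min_width=8, slack=4)
Line 4: ['tower'] (min_width=5, slack=7)
Line 5: ['security'] (min_width=8, slack=4)
Line 6: ['leaf', 'segment'] (min_width=12, slack=0)
Line 7: ['old', 'desert'] (min_width=10, slack=2)
Line 8: ['fox', 'bright'] (min_width=10, slack=2)
Line 9: ['sweet'] (min_width=5, slack=7)

Answer: 1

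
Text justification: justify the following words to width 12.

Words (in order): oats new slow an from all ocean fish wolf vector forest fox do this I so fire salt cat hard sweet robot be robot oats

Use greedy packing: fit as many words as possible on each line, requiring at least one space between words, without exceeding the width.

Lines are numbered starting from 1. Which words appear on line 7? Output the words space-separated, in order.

Answer: do this I so

Derivation:
Line 1: ['oats', 'new'] (min_width=8, slack=4)
Line 2: ['slow', 'an', 'from'] (min_width=12, slack=0)
Line 3: ['all', 'ocean'] (min_width=9, slack=3)
Line 4: ['fish', 'wolf'] (min_width=9, slack=3)
Line 5: ['vector'] (min_width=6, slack=6)
Line 6: ['forest', 'fox'] (min_width=10, slack=2)
Line 7: ['do', 'this', 'I', 'so'] (min_width=12, slack=0)
Line 8: ['fire', 'salt'] (min_width=9, slack=3)
Line 9: ['cat', 'hard'] (min_width=8, slack=4)
Line 10: ['sweet', 'robot'] (min_width=11, slack=1)
Line 11: ['be', 'robot'] (min_width=8, slack=4)
Line 12: ['oats'] (min_width=4, slack=8)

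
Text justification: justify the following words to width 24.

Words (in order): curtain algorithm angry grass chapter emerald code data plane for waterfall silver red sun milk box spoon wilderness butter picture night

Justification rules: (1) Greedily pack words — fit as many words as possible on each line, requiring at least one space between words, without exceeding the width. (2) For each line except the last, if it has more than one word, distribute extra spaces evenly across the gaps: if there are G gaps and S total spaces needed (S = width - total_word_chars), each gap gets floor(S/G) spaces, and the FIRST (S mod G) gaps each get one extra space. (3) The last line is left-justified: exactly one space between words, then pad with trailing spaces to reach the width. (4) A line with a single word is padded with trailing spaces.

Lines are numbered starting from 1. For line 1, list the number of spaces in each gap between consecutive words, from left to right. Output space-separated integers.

Answer: 2 1

Derivation:
Line 1: ['curtain', 'algorithm', 'angry'] (min_width=23, slack=1)
Line 2: ['grass', 'chapter', 'emerald'] (min_width=21, slack=3)
Line 3: ['code', 'data', 'plane', 'for'] (min_width=19, slack=5)
Line 4: ['waterfall', 'silver', 'red', 'sun'] (min_width=24, slack=0)
Line 5: ['milk', 'box', 'spoon'] (min_width=14, slack=10)
Line 6: ['wilderness', 'butter'] (min_width=17, slack=7)
Line 7: ['picture', 'night'] (min_width=13, slack=11)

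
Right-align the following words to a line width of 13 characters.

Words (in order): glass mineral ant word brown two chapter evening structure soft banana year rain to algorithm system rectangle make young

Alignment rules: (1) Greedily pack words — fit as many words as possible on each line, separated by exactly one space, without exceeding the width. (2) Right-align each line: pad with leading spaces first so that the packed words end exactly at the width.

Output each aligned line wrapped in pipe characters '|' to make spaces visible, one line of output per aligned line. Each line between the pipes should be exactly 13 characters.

Line 1: ['glass', 'mineral'] (min_width=13, slack=0)
Line 2: ['ant', 'word'] (min_width=8, slack=5)
Line 3: ['brown', 'two'] (min_width=9, slack=4)
Line 4: ['chapter'] (min_width=7, slack=6)
Line 5: ['evening'] (min_width=7, slack=6)
Line 6: ['structure'] (min_width=9, slack=4)
Line 7: ['soft', 'banana'] (min_width=11, slack=2)
Line 8: ['year', 'rain', 'to'] (min_width=12, slack=1)
Line 9: ['algorithm'] (min_width=9, slack=4)
Line 10: ['system'] (min_width=6, slack=7)
Line 11: ['rectangle'] (min_width=9, slack=4)
Line 12: ['make', 'young'] (min_width=10, slack=3)

Answer: |glass mineral|
|     ant word|
|    brown two|
|      chapter|
|      evening|
|    structure|
|  soft banana|
| year rain to|
|    algorithm|
|       system|
|    rectangle|
|   make young|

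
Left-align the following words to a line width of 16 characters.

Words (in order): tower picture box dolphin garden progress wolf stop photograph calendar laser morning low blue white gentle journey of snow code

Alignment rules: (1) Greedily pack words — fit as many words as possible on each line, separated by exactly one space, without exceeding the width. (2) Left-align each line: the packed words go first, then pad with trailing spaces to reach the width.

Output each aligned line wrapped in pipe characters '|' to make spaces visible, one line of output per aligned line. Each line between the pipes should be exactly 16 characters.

Answer: |tower picture   |
|box dolphin     |
|garden progress |
|wolf stop       |
|photograph      |
|calendar laser  |
|morning low blue|
|white gentle    |
|journey of snow |
|code            |

Derivation:
Line 1: ['tower', 'picture'] (min_width=13, slack=3)
Line 2: ['box', 'dolphin'] (min_width=11, slack=5)
Line 3: ['garden', 'progress'] (min_width=15, slack=1)
Line 4: ['wolf', 'stop'] (min_width=9, slack=7)
Line 5: ['photograph'] (min_width=10, slack=6)
Line 6: ['calendar', 'laser'] (min_width=14, slack=2)
Line 7: ['morning', 'low', 'blue'] (min_width=16, slack=0)
Line 8: ['white', 'gentle'] (min_width=12, slack=4)
Line 9: ['journey', 'of', 'snow'] (min_width=15, slack=1)
Line 10: ['code'] (min_width=4, slack=12)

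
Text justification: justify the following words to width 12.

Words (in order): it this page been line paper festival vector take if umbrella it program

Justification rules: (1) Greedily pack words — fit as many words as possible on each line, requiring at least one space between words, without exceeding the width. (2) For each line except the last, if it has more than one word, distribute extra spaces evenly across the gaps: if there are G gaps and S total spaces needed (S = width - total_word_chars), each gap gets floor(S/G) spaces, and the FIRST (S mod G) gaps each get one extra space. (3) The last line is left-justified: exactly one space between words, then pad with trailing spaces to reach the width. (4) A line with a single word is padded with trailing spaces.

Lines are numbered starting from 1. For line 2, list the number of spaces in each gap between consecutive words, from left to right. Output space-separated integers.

Answer: 4

Derivation:
Line 1: ['it', 'this', 'page'] (min_width=12, slack=0)
Line 2: ['been', 'line'] (min_width=9, slack=3)
Line 3: ['paper'] (min_width=5, slack=7)
Line 4: ['festival'] (min_width=8, slack=4)
Line 5: ['vector', 'take'] (min_width=11, slack=1)
Line 6: ['if', 'umbrella'] (min_width=11, slack=1)
Line 7: ['it', 'program'] (min_width=10, slack=2)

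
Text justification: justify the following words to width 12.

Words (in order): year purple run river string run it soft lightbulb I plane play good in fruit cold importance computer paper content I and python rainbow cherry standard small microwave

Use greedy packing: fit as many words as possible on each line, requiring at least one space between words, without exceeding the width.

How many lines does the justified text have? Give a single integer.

Line 1: ['year', 'purple'] (min_width=11, slack=1)
Line 2: ['run', 'river'] (min_width=9, slack=3)
Line 3: ['string', 'run'] (min_width=10, slack=2)
Line 4: ['it', 'soft'] (min_width=7, slack=5)
Line 5: ['lightbulb', 'I'] (min_width=11, slack=1)
Line 6: ['plane', 'play'] (min_width=10, slack=2)
Line 7: ['good', 'in'] (min_width=7, slack=5)
Line 8: ['fruit', 'cold'] (min_width=10, slack=2)
Line 9: ['importance'] (min_width=10, slack=2)
Line 10: ['computer'] (min_width=8, slack=4)
Line 11: ['paper'] (min_width=5, slack=7)
Line 12: ['content', 'I'] (min_width=9, slack=3)
Line 13: ['and', 'python'] (min_width=10, slack=2)
Line 14: ['rainbow'] (min_width=7, slack=5)
Line 15: ['cherry'] (min_width=6, slack=6)
Line 16: ['standard'] (min_width=8, slack=4)
Line 17: ['small'] (min_width=5, slack=7)
Line 18: ['microwave'] (min_width=9, slack=3)
Total lines: 18

Answer: 18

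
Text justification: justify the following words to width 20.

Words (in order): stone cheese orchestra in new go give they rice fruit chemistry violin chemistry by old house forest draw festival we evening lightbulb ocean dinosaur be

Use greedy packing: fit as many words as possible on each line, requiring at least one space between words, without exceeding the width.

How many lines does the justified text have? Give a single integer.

Line 1: ['stone', 'cheese'] (min_width=12, slack=8)
Line 2: ['orchestra', 'in', 'new', 'go'] (min_width=19, slack=1)
Line 3: ['give', 'they', 'rice', 'fruit'] (min_width=20, slack=0)
Line 4: ['chemistry', 'violin'] (min_width=16, slack=4)
Line 5: ['chemistry', 'by', 'old'] (min_width=16, slack=4)
Line 6: ['house', 'forest', 'draw'] (min_width=17, slack=3)
Line 7: ['festival', 'we', 'evening'] (min_width=19, slack=1)
Line 8: ['lightbulb', 'ocean'] (min_width=15, slack=5)
Line 9: ['dinosaur', 'be'] (min_width=11, slack=9)
Total lines: 9

Answer: 9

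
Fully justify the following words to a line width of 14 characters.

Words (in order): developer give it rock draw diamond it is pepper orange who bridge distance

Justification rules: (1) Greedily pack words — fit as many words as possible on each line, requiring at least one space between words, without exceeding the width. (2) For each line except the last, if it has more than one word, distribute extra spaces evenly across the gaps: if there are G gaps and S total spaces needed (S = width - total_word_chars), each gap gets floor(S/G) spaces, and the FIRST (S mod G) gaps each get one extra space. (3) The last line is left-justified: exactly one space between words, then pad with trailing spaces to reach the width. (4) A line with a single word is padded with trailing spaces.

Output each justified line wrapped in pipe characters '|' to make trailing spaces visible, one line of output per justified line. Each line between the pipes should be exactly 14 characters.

Line 1: ['developer', 'give'] (min_width=14, slack=0)
Line 2: ['it', 'rock', 'draw'] (min_width=12, slack=2)
Line 3: ['diamond', 'it', 'is'] (min_width=13, slack=1)
Line 4: ['pepper', 'orange'] (min_width=13, slack=1)
Line 5: ['who', 'bridge'] (min_width=10, slack=4)
Line 6: ['distance'] (min_width=8, slack=6)

Answer: |developer give|
|it  rock  draw|
|diamond  it is|
|pepper  orange|
|who     bridge|
|distance      |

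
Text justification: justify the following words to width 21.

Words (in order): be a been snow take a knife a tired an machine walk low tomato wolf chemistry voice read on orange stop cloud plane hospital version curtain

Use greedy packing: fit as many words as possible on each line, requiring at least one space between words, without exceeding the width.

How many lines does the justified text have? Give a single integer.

Answer: 8

Derivation:
Line 1: ['be', 'a', 'been', 'snow', 'take', 'a'] (min_width=21, slack=0)
Line 2: ['knife', 'a', 'tired', 'an'] (min_width=16, slack=5)
Line 3: ['machine', 'walk', 'low'] (min_width=16, slack=5)
Line 4: ['tomato', 'wolf', 'chemistry'] (min_width=21, slack=0)
Line 5: ['voice', 'read', 'on', 'orange'] (min_width=20, slack=1)
Line 6: ['stop', 'cloud', 'plane'] (min_width=16, slack=5)
Line 7: ['hospital', 'version'] (min_width=16, slack=5)
Line 8: ['curtain'] (min_width=7, slack=14)
Total lines: 8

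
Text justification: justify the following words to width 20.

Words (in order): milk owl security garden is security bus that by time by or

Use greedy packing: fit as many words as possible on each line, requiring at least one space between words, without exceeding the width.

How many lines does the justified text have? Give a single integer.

Line 1: ['milk', 'owl', 'security'] (min_width=17, slack=3)
Line 2: ['garden', 'is', 'security'] (min_width=18, slack=2)
Line 3: ['bus', 'that', 'by', 'time', 'by'] (min_width=19, slack=1)
Line 4: ['or'] (min_width=2, slack=18)
Total lines: 4

Answer: 4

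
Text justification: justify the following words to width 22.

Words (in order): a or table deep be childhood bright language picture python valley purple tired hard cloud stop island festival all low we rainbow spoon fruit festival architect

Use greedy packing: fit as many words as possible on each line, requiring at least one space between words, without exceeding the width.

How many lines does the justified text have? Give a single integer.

Line 1: ['a', 'or', 'table', 'deep', 'be'] (min_width=18, slack=4)
Line 2: ['childhood', 'bright'] (min_width=16, slack=6)
Line 3: ['language', 'picture'] (min_width=16, slack=6)
Line 4: ['python', 'valley', 'purple'] (min_width=20, slack=2)
Line 5: ['tired', 'hard', 'cloud', 'stop'] (min_width=21, slack=1)
Line 6: ['island', 'festival', 'all'] (min_width=19, slack=3)
Line 7: ['low', 'we', 'rainbow', 'spoon'] (min_width=20, slack=2)
Line 8: ['fruit', 'festival'] (min_width=14, slack=8)
Line 9: ['architect'] (min_width=9, slack=13)
Total lines: 9

Answer: 9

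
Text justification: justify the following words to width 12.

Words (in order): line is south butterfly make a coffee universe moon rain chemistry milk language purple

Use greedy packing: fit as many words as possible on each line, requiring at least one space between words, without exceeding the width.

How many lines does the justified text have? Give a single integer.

Line 1: ['line', 'is'] (min_width=7, slack=5)
Line 2: ['south'] (min_width=5, slack=7)
Line 3: ['butterfly'] (min_width=9, slack=3)
Line 4: ['make', 'a'] (min_width=6, slack=6)
Line 5: ['coffee'] (min_width=6, slack=6)
Line 6: ['universe'] (min_width=8, slack=4)
Line 7: ['moon', 'rain'] (min_width=9, slack=3)
Line 8: ['chemistry'] (min_width=9, slack=3)
Line 9: ['milk'] (min_width=4, slack=8)
Line 10: ['language'] (min_width=8, slack=4)
Line 11: ['purple'] (min_width=6, slack=6)
Total lines: 11

Answer: 11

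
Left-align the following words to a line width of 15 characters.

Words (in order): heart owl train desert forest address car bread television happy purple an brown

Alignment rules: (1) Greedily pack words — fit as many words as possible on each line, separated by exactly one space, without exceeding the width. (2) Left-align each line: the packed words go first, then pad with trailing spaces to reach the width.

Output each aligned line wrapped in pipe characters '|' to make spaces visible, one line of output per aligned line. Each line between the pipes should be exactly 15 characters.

Answer: |heart owl train|
|desert forest  |
|address car    |
|bread          |
|television     |
|happy purple an|
|brown          |

Derivation:
Line 1: ['heart', 'owl', 'train'] (min_width=15, slack=0)
Line 2: ['desert', 'forest'] (min_width=13, slack=2)
Line 3: ['address', 'car'] (min_width=11, slack=4)
Line 4: ['bread'] (min_width=5, slack=10)
Line 5: ['television'] (min_width=10, slack=5)
Line 6: ['happy', 'purple', 'an'] (min_width=15, slack=0)
Line 7: ['brown'] (min_width=5, slack=10)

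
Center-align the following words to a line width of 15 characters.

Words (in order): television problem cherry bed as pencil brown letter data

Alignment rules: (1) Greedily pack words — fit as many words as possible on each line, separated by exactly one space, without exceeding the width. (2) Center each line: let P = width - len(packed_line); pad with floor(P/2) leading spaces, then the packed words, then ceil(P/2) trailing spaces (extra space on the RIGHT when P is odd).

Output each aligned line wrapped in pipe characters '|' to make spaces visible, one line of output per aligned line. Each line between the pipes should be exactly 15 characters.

Answer: |  television   |
|problem cherry |
| bed as pencil |
| brown letter  |
|     data      |

Derivation:
Line 1: ['television'] (min_width=10, slack=5)
Line 2: ['problem', 'cherry'] (min_width=14, slack=1)
Line 3: ['bed', 'as', 'pencil'] (min_width=13, slack=2)
Line 4: ['brown', 'letter'] (min_width=12, slack=3)
Line 5: ['data'] (min_width=4, slack=11)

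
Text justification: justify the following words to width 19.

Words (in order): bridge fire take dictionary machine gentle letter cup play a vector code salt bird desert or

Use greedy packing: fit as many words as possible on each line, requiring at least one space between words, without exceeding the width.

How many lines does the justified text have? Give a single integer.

Line 1: ['bridge', 'fire', 'take'] (min_width=16, slack=3)
Line 2: ['dictionary', 'machine'] (min_width=18, slack=1)
Line 3: ['gentle', 'letter', 'cup'] (min_width=17, slack=2)
Line 4: ['play', 'a', 'vector', 'code'] (min_width=18, slack=1)
Line 5: ['salt', 'bird', 'desert', 'or'] (min_width=19, slack=0)
Total lines: 5

Answer: 5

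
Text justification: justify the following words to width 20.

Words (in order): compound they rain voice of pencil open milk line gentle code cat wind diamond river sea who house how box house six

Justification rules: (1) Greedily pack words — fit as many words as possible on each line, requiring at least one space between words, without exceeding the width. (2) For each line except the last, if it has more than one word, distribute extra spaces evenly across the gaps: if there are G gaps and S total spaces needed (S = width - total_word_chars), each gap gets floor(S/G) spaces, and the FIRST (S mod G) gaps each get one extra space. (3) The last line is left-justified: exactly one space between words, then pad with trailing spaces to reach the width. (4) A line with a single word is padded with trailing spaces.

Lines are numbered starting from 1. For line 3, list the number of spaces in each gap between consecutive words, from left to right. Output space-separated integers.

Answer: 3 3

Derivation:
Line 1: ['compound', 'they', 'rain'] (min_width=18, slack=2)
Line 2: ['voice', 'of', 'pencil', 'open'] (min_width=20, slack=0)
Line 3: ['milk', 'line', 'gentle'] (min_width=16, slack=4)
Line 4: ['code', 'cat', 'wind'] (min_width=13, slack=7)
Line 5: ['diamond', 'river', 'sea'] (min_width=17, slack=3)
Line 6: ['who', 'house', 'how', 'box'] (min_width=17, slack=3)
Line 7: ['house', 'six'] (min_width=9, slack=11)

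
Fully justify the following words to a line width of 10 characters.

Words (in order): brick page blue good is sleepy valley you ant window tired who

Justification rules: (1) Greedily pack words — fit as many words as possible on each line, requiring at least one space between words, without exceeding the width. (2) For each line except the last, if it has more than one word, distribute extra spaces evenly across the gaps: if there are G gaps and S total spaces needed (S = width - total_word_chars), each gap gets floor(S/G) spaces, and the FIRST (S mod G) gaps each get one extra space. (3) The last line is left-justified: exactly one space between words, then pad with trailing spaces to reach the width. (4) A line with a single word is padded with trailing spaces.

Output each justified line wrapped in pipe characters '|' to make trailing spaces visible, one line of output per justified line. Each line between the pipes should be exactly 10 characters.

Answer: |brick page|
|blue  good|
|is  sleepy|
|valley you|
|ant window|
|tired who |

Derivation:
Line 1: ['brick', 'page'] (min_width=10, slack=0)
Line 2: ['blue', 'good'] (min_width=9, slack=1)
Line 3: ['is', 'sleepy'] (min_width=9, slack=1)
Line 4: ['valley', 'you'] (min_width=10, slack=0)
Line 5: ['ant', 'window'] (min_width=10, slack=0)
Line 6: ['tired', 'who'] (min_width=9, slack=1)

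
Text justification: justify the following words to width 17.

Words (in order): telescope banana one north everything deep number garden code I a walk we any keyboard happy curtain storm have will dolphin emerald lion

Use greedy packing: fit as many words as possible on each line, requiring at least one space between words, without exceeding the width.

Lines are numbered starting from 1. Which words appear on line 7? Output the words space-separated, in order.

Line 1: ['telescope', 'banana'] (min_width=16, slack=1)
Line 2: ['one', 'north'] (min_width=9, slack=8)
Line 3: ['everything', 'deep'] (min_width=15, slack=2)
Line 4: ['number', 'garden'] (min_width=13, slack=4)
Line 5: ['code', 'I', 'a', 'walk', 'we'] (min_width=16, slack=1)
Line 6: ['any', 'keyboard'] (min_width=12, slack=5)
Line 7: ['happy', 'curtain'] (min_width=13, slack=4)
Line 8: ['storm', 'have', 'will'] (min_width=15, slack=2)
Line 9: ['dolphin', 'emerald'] (min_width=15, slack=2)
Line 10: ['lion'] (min_width=4, slack=13)

Answer: happy curtain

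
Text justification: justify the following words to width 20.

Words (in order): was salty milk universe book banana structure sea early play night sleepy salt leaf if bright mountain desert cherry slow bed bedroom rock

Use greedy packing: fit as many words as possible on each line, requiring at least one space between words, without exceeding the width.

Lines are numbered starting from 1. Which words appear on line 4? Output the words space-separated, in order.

Line 1: ['was', 'salty', 'milk'] (min_width=14, slack=6)
Line 2: ['universe', 'book', 'banana'] (min_width=20, slack=0)
Line 3: ['structure', 'sea', 'early'] (min_width=19, slack=1)
Line 4: ['play', 'night', 'sleepy'] (min_width=17, slack=3)
Line 5: ['salt', 'leaf', 'if', 'bright'] (min_width=19, slack=1)
Line 6: ['mountain', 'desert'] (min_width=15, slack=5)
Line 7: ['cherry', 'slow', 'bed'] (min_width=15, slack=5)
Line 8: ['bedroom', 'rock'] (min_width=12, slack=8)

Answer: play night sleepy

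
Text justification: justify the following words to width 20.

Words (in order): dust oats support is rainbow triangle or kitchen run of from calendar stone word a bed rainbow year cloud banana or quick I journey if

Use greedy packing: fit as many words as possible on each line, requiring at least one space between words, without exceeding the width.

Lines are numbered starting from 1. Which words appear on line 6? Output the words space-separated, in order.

Line 1: ['dust', 'oats', 'support', 'is'] (min_width=20, slack=0)
Line 2: ['rainbow', 'triangle', 'or'] (min_width=19, slack=1)
Line 3: ['kitchen', 'run', 'of', 'from'] (min_width=19, slack=1)
Line 4: ['calendar', 'stone', 'word'] (min_width=19, slack=1)
Line 5: ['a', 'bed', 'rainbow', 'year'] (min_width=18, slack=2)
Line 6: ['cloud', 'banana', 'or'] (min_width=15, slack=5)
Line 7: ['quick', 'I', 'journey', 'if'] (min_width=18, slack=2)

Answer: cloud banana or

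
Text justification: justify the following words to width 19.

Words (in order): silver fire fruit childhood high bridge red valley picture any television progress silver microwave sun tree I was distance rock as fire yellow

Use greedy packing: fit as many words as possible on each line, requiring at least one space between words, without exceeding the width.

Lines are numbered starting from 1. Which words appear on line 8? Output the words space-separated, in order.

Line 1: ['silver', 'fire', 'fruit'] (min_width=17, slack=2)
Line 2: ['childhood', 'high'] (min_width=14, slack=5)
Line 3: ['bridge', 'red', 'valley'] (min_width=17, slack=2)
Line 4: ['picture', 'any'] (min_width=11, slack=8)
Line 5: ['television', 'progress'] (min_width=19, slack=0)
Line 6: ['silver', 'microwave'] (min_width=16, slack=3)
Line 7: ['sun', 'tree', 'I', 'was'] (min_width=14, slack=5)
Line 8: ['distance', 'rock', 'as'] (min_width=16, slack=3)
Line 9: ['fire', 'yellow'] (min_width=11, slack=8)

Answer: distance rock as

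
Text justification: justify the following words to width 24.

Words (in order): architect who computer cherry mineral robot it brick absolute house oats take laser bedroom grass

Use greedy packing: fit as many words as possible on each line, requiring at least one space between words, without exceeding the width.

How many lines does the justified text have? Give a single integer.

Answer: 5

Derivation:
Line 1: ['architect', 'who', 'computer'] (min_width=22, slack=2)
Line 2: ['cherry', 'mineral', 'robot', 'it'] (min_width=23, slack=1)
Line 3: ['brick', 'absolute', 'house'] (min_width=20, slack=4)
Line 4: ['oats', 'take', 'laser', 'bedroom'] (min_width=23, slack=1)
Line 5: ['grass'] (min_width=5, slack=19)
Total lines: 5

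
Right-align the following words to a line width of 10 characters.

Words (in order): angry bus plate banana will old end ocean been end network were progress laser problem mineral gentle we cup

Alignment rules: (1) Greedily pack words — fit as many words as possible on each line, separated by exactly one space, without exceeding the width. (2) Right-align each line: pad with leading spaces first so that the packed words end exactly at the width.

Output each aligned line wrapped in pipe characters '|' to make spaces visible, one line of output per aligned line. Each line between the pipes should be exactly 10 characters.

Answer: | angry bus|
|     plate|
|    banana|
|  will old|
| end ocean|
|  been end|
|   network|
|      were|
|  progress|
|     laser|
|   problem|
|   mineral|
| gentle we|
|       cup|

Derivation:
Line 1: ['angry', 'bus'] (min_width=9, slack=1)
Line 2: ['plate'] (min_width=5, slack=5)
Line 3: ['banana'] (min_width=6, slack=4)
Line 4: ['will', 'old'] (min_width=8, slack=2)
Line 5: ['end', 'ocean'] (min_width=9, slack=1)
Line 6: ['been', 'end'] (min_width=8, slack=2)
Line 7: ['network'] (min_width=7, slack=3)
Line 8: ['were'] (min_width=4, slack=6)
Line 9: ['progress'] (min_width=8, slack=2)
Line 10: ['laser'] (min_width=5, slack=5)
Line 11: ['problem'] (min_width=7, slack=3)
Line 12: ['mineral'] (min_width=7, slack=3)
Line 13: ['gentle', 'we'] (min_width=9, slack=1)
Line 14: ['cup'] (min_width=3, slack=7)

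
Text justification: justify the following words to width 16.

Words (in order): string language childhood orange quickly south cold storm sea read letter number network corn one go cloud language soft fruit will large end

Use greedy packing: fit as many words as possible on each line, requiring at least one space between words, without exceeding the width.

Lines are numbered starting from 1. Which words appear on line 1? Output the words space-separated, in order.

Line 1: ['string', 'language'] (min_width=15, slack=1)
Line 2: ['childhood', 'orange'] (min_width=16, slack=0)
Line 3: ['quickly', 'south'] (min_width=13, slack=3)
Line 4: ['cold', 'storm', 'sea'] (min_width=14, slack=2)
Line 5: ['read', 'letter'] (min_width=11, slack=5)
Line 6: ['number', 'network'] (min_width=14, slack=2)
Line 7: ['corn', 'one', 'go'] (min_width=11, slack=5)
Line 8: ['cloud', 'language'] (min_width=14, slack=2)
Line 9: ['soft', 'fruit', 'will'] (min_width=15, slack=1)
Line 10: ['large', 'end'] (min_width=9, slack=7)

Answer: string language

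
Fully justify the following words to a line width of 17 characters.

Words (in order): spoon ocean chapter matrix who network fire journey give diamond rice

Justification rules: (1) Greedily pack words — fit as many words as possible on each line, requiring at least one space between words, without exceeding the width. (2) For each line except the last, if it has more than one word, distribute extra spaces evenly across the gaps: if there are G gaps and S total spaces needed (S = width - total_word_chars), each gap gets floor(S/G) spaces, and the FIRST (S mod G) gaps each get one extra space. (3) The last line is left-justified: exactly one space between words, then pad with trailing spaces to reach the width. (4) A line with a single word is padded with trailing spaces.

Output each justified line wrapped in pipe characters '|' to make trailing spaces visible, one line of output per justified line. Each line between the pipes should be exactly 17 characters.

Line 1: ['spoon', 'ocean'] (min_width=11, slack=6)
Line 2: ['chapter', 'matrix'] (min_width=14, slack=3)
Line 3: ['who', 'network', 'fire'] (min_width=16, slack=1)
Line 4: ['journey', 'give'] (min_width=12, slack=5)
Line 5: ['diamond', 'rice'] (min_width=12, slack=5)

Answer: |spoon       ocean|
|chapter    matrix|
|who  network fire|
|journey      give|
|diamond rice     |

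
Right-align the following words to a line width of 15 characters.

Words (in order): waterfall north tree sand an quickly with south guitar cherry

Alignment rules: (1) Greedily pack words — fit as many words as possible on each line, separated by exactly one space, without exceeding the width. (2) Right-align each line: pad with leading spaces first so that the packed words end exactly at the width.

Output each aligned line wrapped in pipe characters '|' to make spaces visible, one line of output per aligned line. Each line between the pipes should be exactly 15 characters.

Answer: |waterfall north|
|   tree sand an|
|   quickly with|
|   south guitar|
|         cherry|

Derivation:
Line 1: ['waterfall', 'north'] (min_width=15, slack=0)
Line 2: ['tree', 'sand', 'an'] (min_width=12, slack=3)
Line 3: ['quickly', 'with'] (min_width=12, slack=3)
Line 4: ['south', 'guitar'] (min_width=12, slack=3)
Line 5: ['cherry'] (min_width=6, slack=9)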